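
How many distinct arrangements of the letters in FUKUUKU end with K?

30

Fix K in the last position and arrange the remaining 6 letters.
Those 6 letters have U appearing 4 times, giving (6)!/(4!) = 30.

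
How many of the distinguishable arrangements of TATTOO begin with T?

30

Fix T in the first position and arrange the remaining 5 letters.
Those 5 letters have O appearing twice and T appearing twice, giving (5)!/(2!·2!) = 30.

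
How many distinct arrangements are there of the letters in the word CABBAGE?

Letter multiplicities in CABBAGE: A×2, B×2, C×1, E×1, G×1.
So there are 7! / (2!·2!) = 1260 distinguishable arrangements.

1260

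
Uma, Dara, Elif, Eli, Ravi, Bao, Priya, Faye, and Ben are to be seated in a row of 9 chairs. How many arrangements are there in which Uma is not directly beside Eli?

There are 9! = 362880 arrangements in all. If Uma and Eli are adjacent, merging them into one block gives 2·(8)! = 80640 arrangements.
Complementary counting: 362880 − 80640 = 282240.

282240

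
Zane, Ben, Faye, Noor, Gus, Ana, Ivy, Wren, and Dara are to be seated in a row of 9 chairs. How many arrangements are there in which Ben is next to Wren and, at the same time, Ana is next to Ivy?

Treat {Ben,Wren} as one block (2 orders) and {Ana,Ivy} as another (2 orders).
That leaves 7 units to arrange: 2 × 2 × 7! = 4 × 5040 = 20160.

20160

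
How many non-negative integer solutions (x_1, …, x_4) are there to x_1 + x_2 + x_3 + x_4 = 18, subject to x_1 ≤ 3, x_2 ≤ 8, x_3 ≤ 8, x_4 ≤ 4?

51

Without the upper bounds there are C(21,3) = 1330 ways to split 18 among 4 variables.
Subtract solutions that violate a single cap (substitute x_i' = x_i − (cap_i+1)): x_1 ≥ 4 gives C(17,3) = 680; x_2 ≥ 9 gives C(12,3) = 220; x_3 ≥ 9 gives C(12,3) = 220; x_4 ≥ 5 gives C(16,3) = 560. Together 1680.
Add back pairs where two caps are both exceeded: 56 + 56 + 220 + 1 + 35 + 35 = 403.
Subtract triples: 0 + 1 + 1 + 0 = 2.
By inclusion–exclusion the count is 1330 − 1680 + 403 − 2 = 51.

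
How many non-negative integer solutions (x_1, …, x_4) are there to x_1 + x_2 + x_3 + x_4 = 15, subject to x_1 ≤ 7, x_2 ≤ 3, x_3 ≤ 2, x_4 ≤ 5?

10

By stars and bars, unrestricted non-negative solutions to x_1+…+x_4 = 15 number C(15+3,3) = 816.
Subtract solutions that violate a single cap (substitute x_i' = x_i − (cap_i+1)): x_1 ≥ 8 gives C(10,3) = 120; x_2 ≥ 4 gives C(14,3) = 364; x_3 ≥ 3 gives C(15,3) = 455; x_4 ≥ 6 gives C(12,3) = 220. Together 1159.
Add back pairs where two caps are both exceeded: 20 + 35 + 4 + 165 + 56 + 84 = 364.
Subtract triples: 1 + 0 + 0 + 10 = 11.
By inclusion–exclusion the count is 816 − 1159 + 364 − 11 = 10.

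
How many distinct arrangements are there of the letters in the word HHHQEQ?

60

HHHQEQ has 6 letters with H appearing 3 times and Q appearing twice.
Dividing 6! = 720 by 3!·2! = 12 for the repeated letters gives 60.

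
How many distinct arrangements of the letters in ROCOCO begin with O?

With the first slot taken by O, it remains to arrange the other 5 letters (RCOCO).
Those 5 letters have C appearing twice and O appearing twice, giving (5)!/(2!·2!) = 30.

30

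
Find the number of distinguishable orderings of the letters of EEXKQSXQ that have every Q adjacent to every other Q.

1260

Treat the 2 copies of Q as a single block. The multiset to arrange is then {QQ, E, E, K, S, X, X}, 7 items in all.
That gives (7)!/(2!·2!) = 1260 arrangements.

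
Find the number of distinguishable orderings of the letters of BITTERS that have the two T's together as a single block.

720

Treat the 2 copies of T as a single block. The multiset to arrange is then {TT, B, E, I, R, S}, 6 items in all.
All 6 items are distinct, so there are (6)! = 720 arrangements.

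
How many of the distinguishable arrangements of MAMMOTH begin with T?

With the first slot taken by T, it remains to arrange the other 6 letters (MAMMOH).
Those 6 letters have M appearing 3 times, giving (6)!/(3!) = 120.

120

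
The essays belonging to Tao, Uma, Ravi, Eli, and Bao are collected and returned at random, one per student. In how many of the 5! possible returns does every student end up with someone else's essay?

Count assignments avoiding every fixed point. For any j of the 5 students fixed to their own essay, the other 5−j can be arranged in (5−j)! ways.
By inclusion–exclusion this is Σ_{j=0}^{5} (−1)^j C(5,j)·(5−j)!.
Computing: 120 − 120 + 60 − 20 + 5 − 1 = 44.

44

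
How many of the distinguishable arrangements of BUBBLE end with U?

20

Fix U in the last position and arrange the remaining 5 letters.
Those 5 letters have B appearing 3 times, giving (5)!/(3!) = 20.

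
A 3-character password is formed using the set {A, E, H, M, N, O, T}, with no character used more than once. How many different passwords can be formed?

210

Choose and order 3 of the 7 symbols: the first character has 7 options, the next 6, then 5.
7 × 6 × 5 = 210.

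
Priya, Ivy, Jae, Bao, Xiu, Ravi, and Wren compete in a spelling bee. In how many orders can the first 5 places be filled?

2520

This is an ordered selection of 5 from 7: P(7,5).
That gives 7 × 6 × 5 × 4 × 3 = 2520.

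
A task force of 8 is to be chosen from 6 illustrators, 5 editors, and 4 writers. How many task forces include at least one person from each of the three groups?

With no constraint there are C(15,8) = 6435 possible selections.
Subtract selections that omit an entire group: no illustrators → C(9,8) = 9; no editors → C(10,8) = 45; no writers → C(11,8) = 165.
Add back selections omitting two groups (i.e. drawn from a single group): C(6,8) + C(5,8) + C(4,8) = 0.
By inclusion–exclusion: 6435 − 219 + 0 = 6216.

6216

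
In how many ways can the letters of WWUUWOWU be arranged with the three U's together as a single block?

Treat the 3 copies of U as a single block. The multiset to arrange is then {UUU, O, W, W, W, W}, 6 items in all.
That gives (6)!/(4!) = 30 arrangements.

30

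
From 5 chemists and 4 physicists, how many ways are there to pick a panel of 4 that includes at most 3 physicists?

125

Split by how many physicists are chosen (0 through 3).
Sum: C(4,0)·C(5,4) + C(4,1)·C(5,3) + C(4,2)·C(5,2) + C(4,3)·C(5,1) = 5 + 40 + 60 + 20 = 125.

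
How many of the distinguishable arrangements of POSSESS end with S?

120

With the last slot taken by S, it remains to arrange the other 6 letters (POSESS).
Those 6 letters have S appearing 3 times, giving (6)!/(3!) = 120.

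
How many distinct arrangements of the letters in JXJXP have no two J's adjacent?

18

There are 5!/(2!·2!) = 30 arrangements of JXJXP in total.
If the two J's are adjacent, glue them into one block, leaving 4 items to arrange: (4)!/(2!) = 12 ways.
Hence 30 − 12 = 18.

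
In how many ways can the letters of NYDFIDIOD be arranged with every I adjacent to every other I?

Treat the 2 copies of I as a single block. The multiset to arrange is then {II, D, D, D, F, N, O, Y}, 8 items in all.
That gives (8)!/(3!) = 6720 arrangements.

6720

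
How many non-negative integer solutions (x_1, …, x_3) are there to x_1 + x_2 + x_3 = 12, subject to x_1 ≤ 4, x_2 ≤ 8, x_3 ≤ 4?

Ignoring the caps, the number of non-negative solutions to x_1+…+x_3 = 12 is C(14,2) = 91.
Subtract solutions that violate a single cap (substitute x_i' = x_i − (cap_i+1)): x_1 ≥ 5 gives C(9,2) = 36; x_2 ≥ 9 gives C(5,2) = 10; x_3 ≥ 5 gives C(9,2) = 36. Together 82.
Add back pairs where two caps are both exceeded: 0 + 6 + 0 = 6.
By inclusion–exclusion the count is 91 − 82 + 6 = 15.

15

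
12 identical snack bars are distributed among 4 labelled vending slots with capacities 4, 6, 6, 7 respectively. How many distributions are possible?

190

Without the upper bounds there are C(15,3) = 455 ways to split 12 among 4 vending slots.
Subtract solutions that violate a single cap (substitute x_i' = x_i − (cap_i+1)): x_1 ≥ 5 gives C(10,3) = 120; x_2 ≥ 7 gives C(8,3) = 56; x_3 ≥ 7 gives C(8,3) = 56; x_4 ≥ 8 gives C(7,3) = 35. Together 267.
Add back pairs where two caps are both exceeded: 1 + 1 + 0 + 0 + 0 + 0 = 2.
By inclusion–exclusion the count is 455 − 267 + 2 = 190.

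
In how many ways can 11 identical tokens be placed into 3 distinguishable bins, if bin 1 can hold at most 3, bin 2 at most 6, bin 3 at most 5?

10

Ignoring the caps, the number of non-negative solutions to x_1+…+x_3 = 11 is C(13,2) = 78.
Subtract solutions that violate a single cap (substitute x_i' = x_i − (cap_i+1)): x_1 ≥ 4 gives C(9,2) = 36; x_2 ≥ 7 gives C(6,2) = 15; x_3 ≥ 6 gives C(7,2) = 21. Together 72.
Add back pairs where two caps are both exceeded: 1 + 3 + 0 = 4.
By inclusion–exclusion the count is 78 − 72 + 4 = 10.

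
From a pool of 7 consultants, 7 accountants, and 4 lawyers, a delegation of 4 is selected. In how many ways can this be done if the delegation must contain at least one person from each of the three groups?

1470

With no constraint there are C(18,4) = 3060 possible selections.
Subtract selections that omit an entire group: no consultants → C(11,4) = 330; no accountants → C(11,4) = 330; no lawyers → C(14,4) = 1001.
Add back selections omitting two groups (i.e. drawn from a single group): C(7,4) + C(7,4) + C(4,4) = 71.
By inclusion–exclusion: 3060 − 1661 + 71 = 1470.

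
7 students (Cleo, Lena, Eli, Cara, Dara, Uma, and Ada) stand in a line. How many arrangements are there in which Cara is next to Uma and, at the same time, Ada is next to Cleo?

480

Treat {Cara,Uma} as one block (2 orders) and {Ada,Cleo} as another (2 orders).
That leaves 5 units to arrange: 2 × 2 × 5! = 4 × 120 = 480.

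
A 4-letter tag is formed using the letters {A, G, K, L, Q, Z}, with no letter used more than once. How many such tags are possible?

360

With no repetition, fill the 4 letters in order: 6 choices, then 5, down to 3.
That product is 6 × 5 × 4 × 3 = 360.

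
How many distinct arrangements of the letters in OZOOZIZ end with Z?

60

With the last slot taken by Z, it remains to arrange the other 6 letters (OOOZIZ).
Those 6 letters have O appearing 3 times and Z appearing twice, giving (6)!/(3!·2!) = 60.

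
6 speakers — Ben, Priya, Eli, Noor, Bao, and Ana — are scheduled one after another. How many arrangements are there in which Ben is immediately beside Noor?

Place the 4 others and the Ben-Noor pair as 5 objects in a line; the pair has 2 internal arrangements.
So the count is 2·(5)! = 240.

240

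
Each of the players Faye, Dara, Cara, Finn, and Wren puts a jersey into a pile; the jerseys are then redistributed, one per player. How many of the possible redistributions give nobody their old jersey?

44

Let Aᵢ be the assignments in which player i gets their old jersey. We want the size of the complement of A₁∪…∪A_5.
By inclusion–exclusion this is Σ_{j=0}^{5} (−1)^j C(5,j)·(5−j)!.
Computing: 120 − 120 + 60 − 20 + 5 − 1 = 44.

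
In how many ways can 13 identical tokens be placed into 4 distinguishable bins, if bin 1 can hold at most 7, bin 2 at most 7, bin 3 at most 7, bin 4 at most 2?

136

Ignoring the caps, the number of non-negative solutions to x_1+…+x_4 = 13 is C(16,3) = 560.
Subtract solutions that violate a single cap (substitute x_i' = x_i − (cap_i+1)): x_1 ≥ 8 gives C(8,3) = 56; x_2 ≥ 8 gives C(8,3) = 56; x_3 ≥ 8 gives C(8,3) = 56; x_4 ≥ 3 gives C(13,3) = 286. Together 454.
Add back pairs where two caps are both exceeded: 0 + 0 + 10 + 0 + 10 + 10 = 30.
By inclusion–exclusion the count is 560 − 454 + 30 = 136.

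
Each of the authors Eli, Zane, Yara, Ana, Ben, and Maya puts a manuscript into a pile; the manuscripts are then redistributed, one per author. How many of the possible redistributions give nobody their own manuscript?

Let Aᵢ be the assignments in which author i gets their own manuscript. We want the size of the complement of A₁∪…∪A_6.
By inclusion–exclusion this is Σ_{j=0}^{6} (−1)^j C(6,j)·(6−j)!.
Computing: 720 − 720 + 360 − 120 + 30 − 6 + 1 = 265.

265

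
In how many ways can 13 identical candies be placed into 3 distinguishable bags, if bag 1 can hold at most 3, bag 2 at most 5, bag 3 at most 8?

Without the upper bounds there are C(15,2) = 105 ways to split 13 among 3 bags.
Subtract solutions that violate a single cap (substitute x_i' = x_i − (cap_i+1)): x_1 ≥ 4 gives C(11,2) = 55; x_2 ≥ 6 gives C(9,2) = 36; x_3 ≥ 9 gives C(6,2) = 15. Together 106.
Add back pairs where two caps are both exceeded: 10 + 1 + 0 = 11.
By inclusion–exclusion the count is 105 − 106 + 11 = 10.

10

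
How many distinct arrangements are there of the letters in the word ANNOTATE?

5040

The 8 letters of ANNOTATE have repeats: A appearing twice, N appearing twice, and T appearing twice.
The number of distinct arrangements is 8!/(2!·2!·2!) = 40320/8 = 5040.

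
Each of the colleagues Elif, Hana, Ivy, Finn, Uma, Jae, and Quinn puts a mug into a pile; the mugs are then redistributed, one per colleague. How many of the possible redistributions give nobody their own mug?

Let Aᵢ be the assignments in which colleague i gets their own mug. We want the size of the complement of A₁∪…∪A_7.
By inclusion–exclusion this is Σ_{j=0}^{7} (−1)^j C(7,j)·(7−j)!.
Computing: 5040 − 5040 + 2520 − 840 + 210 − 42 + 7 − 1 = 1854.

1854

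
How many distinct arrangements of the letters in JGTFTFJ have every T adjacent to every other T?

Treat the 2 copies of T as a single block. The multiset to arrange is then {TT, F, F, G, J, J}, 6 items in all.
That gives (6)!/(2!·2!) = 180 arrangements.

180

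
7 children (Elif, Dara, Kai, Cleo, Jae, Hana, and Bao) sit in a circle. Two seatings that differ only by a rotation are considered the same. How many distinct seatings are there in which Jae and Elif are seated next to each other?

240

Treat {Jae, Elif} as one unit (2 internal orders) and seat the resulting 6 units around the table: (5)! circular arrangements.
So 2 × (5)! = 2 × 120 = 240.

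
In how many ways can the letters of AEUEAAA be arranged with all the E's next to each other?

Treat the 2 copies of E as a single block. The multiset to arrange is then {EE, A, A, A, A, U}, 6 items in all.
That gives (6)!/(4!) = 30 arrangements.

30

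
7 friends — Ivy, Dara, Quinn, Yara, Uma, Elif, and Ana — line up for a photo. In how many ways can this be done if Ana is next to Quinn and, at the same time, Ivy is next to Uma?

Treat {Ana,Quinn} as one block (2 orders) and {Ivy,Uma} as another (2 orders).
That leaves 5 units to arrange: 2 × 2 × 5! = 4 × 120 = 480.

480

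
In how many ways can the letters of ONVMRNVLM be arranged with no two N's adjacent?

35280

There are 9!/(2!·2!·2!) = 45360 arrangements of ONVMRNVLM in total.
If the two N's are adjacent, glue them into one block, leaving 8 items to arrange: (8)!/(2!·2!) = 10080 ways.
Subtracting, 45360 − 10080 = 35280 arrangements keep the N's apart.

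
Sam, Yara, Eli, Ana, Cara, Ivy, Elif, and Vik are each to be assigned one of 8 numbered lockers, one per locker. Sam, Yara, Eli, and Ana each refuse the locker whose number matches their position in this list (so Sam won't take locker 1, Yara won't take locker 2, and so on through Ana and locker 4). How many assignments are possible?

24024

Let Aᵢ (for 1 ≤ i ≤ 4) be the placements that put person i in their forbidden locker. Any j of these fix j positions, leaving (8−j)! ways to fill the rest, and there are C(4,j) ways to pick which j.
By inclusion–exclusion, the number of valid placements is Σ_{j=0}^{4} (−1)^j C(4,j)·(8−j)!.
Computing: 40320 − 20160 + 4320 − 480 + 24 = 24024.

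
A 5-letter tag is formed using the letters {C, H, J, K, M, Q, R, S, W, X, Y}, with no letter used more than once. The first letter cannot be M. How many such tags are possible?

The first letter has 11−1 = 10 choices (anything except M).
The remaining 4 letters are filled from the other 10 symbols without repetition: 10 × 9 × 8 × 7 = 5040.
Total: 10 × 5040 = 50400.

50400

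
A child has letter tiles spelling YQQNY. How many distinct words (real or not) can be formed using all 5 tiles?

30

The 5 letters of YQQNY have repeats: Q appearing twice and Y appearing twice.
So there are 5! / (2!·2!) = 30 distinguishable arrangements.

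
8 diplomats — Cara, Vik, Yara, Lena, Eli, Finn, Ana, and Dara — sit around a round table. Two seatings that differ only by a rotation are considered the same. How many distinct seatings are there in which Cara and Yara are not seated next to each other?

3600

All circular seatings of 8 people number (7)! = 5040.
Those with Cara next to Yara: fuse the pair into one unit and seat 7 units around a circle — 2·(6)! = 1440.
Subtracting, 5040 − 1440 = 3600.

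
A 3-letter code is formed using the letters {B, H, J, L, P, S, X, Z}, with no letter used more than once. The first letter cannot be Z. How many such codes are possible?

The first letter has 8−1 = 7 choices (anything except Z).
The remaining 2 letters are filled from the other 7 symbols without repetition: 7 × 6 = 42.
Total: 7 × 42 = 294.

294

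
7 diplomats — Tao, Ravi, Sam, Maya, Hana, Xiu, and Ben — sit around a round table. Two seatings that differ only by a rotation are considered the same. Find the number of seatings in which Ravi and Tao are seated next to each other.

Glue Ravi and Tao into a block (2 internal orders). Seating 6 units around a circle gives (5)! arrangements.
So 2 × (5)! = 2 × 120 = 240.

240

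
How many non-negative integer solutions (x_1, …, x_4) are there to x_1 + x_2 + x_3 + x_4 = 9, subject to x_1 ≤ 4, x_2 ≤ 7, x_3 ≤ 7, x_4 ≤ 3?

Without the upper bounds there are C(12,3) = 220 ways to split 9 among 4 variables.
Subtract solutions that violate a single cap (substitute x_i' = x_i − (cap_i+1)): x_1 ≥ 5 gives C(7,3) = 35; x_2 ≥ 8 gives C(4,3) = 4; x_3 ≥ 8 gives C(4,3) = 4; x_4 ≥ 4 gives C(8,3) = 56. Together 99.
Add back pairs where two caps are both exceeded: 0 + 0 + 1 + 0 + 0 + 0 = 1.
By inclusion–exclusion the count is 220 − 99 + 1 = 122.

122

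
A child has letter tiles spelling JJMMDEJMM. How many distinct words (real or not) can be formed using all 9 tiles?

The 9 letters of JJMMDEJMM have repeats: J appearing 3 times and M appearing 4 times.
So there are 9! / (4!·3!) = 2520 distinguishable arrangements.

2520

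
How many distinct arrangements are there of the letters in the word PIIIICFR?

1680

Letter multiplicities in PIIIICFR: C×1, F×1, I×4, P×1, R×1.
So there are 8! / (4!) = 1680 distinguishable arrangements.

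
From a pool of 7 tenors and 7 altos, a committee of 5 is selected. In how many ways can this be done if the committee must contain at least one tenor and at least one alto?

Total 5-person selections from all 14: C(14,5) = 2002.
Selections missing a whole group: no tenors → C(7,5) = 21; no altos → C(7,5) = 21.
Both groups omitted at once is impossible, so 2002 − 42 = 1960.

1960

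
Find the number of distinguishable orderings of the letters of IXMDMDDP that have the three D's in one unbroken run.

Treat the 3 copies of D as a single block. The multiset to arrange is then {DDD, I, M, M, P, X}, 6 items in all.
That gives (6)!/(2!) = 360 arrangements.

360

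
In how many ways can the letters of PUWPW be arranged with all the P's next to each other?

12

Treat the 2 copies of P as a single block. The multiset to arrange is then {PP, U, W, W}, 4 items in all.
That gives (4)!/(2!) = 12 arrangements.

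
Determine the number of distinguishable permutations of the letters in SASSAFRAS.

SASSAFRAS has 9 letters with A appearing 3 times and S appearing 4 times.
Dividing 9! = 362880 by 4!·3! = 144 for the repeated letters gives 2520.

2520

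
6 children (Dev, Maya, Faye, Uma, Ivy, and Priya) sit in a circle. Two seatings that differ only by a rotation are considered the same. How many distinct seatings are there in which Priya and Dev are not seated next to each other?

72

All circular seatings of 6 people number (5)! = 120.
Seatings with Priya beside Dev: treat them as a block with 2 internal orders, giving 2 × (4)! = 48.
Subtracting, 120 − 48 = 72.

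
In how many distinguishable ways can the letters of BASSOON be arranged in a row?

1260

BASSOON has 7 letters with O appearing twice and S appearing twice.
The number of distinct arrangements is 7!/(2!·2!) = 5040/4 = 1260.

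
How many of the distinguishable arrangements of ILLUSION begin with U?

With the first slot taken by U, it remains to arrange the other 7 letters (ILLSION).
Those 7 letters have I appearing twice and L appearing twice, giving (7)!/(2!·2!) = 1260.

1260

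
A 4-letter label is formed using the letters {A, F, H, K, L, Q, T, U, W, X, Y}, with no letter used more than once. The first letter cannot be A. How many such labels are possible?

7200

The first letter has 11−1 = 10 choices (anything except A).
The remaining 3 letters are filled from the other 10 symbols without repetition: 10 × 9 × 8 = 720.
Total: 10 × 720 = 7200.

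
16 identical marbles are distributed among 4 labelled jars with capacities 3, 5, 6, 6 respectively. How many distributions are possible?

By stars and bars, unrestricted non-negative solutions to x_1+…+x_4 = 16 number C(16+3,3) = 969.
Subtract solutions that violate a single cap (substitute x_i' = x_i − (cap_i+1)): x_1 ≥ 4 gives C(15,3) = 455; x_2 ≥ 6 gives C(13,3) = 286; x_3 ≥ 7 gives C(12,3) = 220; x_4 ≥ 7 gives C(12,3) = 220. Together 1181.
Add back pairs where two caps are both exceeded: 84 + 56 + 56 + 20 + 20 + 10 = 246.
By inclusion–exclusion the count is 969 − 1181 + 246 = 34.

34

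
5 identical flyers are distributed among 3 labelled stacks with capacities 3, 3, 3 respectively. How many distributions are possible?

12

By stars and bars, unrestricted non-negative solutions to x_1+…+x_3 = 5 number C(5+2,2) = 21.
Subtract solutions that violate a single cap (substitute x_i' = x_i − (cap_i+1)): x_1 ≥ 4 gives C(3,2) = 3; x_2 ≥ 4 gives C(3,2) = 3; x_3 ≥ 4 gives C(3,2) = 3. Together 9.
No two caps can be exceeded simultaneously, so the pair terms are all 0.
By inclusion–exclusion the count is 21 − 9 + 0 = 12.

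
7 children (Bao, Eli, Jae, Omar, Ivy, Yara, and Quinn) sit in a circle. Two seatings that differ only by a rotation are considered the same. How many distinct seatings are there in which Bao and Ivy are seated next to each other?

240

Glue Bao and Ivy into a block (2 internal orders). Seating 6 units around a circle gives (5)! arrangements.
So 2 × (5)! = 2 × 120 = 240.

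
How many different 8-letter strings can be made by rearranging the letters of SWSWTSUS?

Letter multiplicities in SWSWTSUS: S×4, T×1, U×1, W×2.
The number of distinct arrangements is 8!/(4!·2!) = 40320/48 = 840.

840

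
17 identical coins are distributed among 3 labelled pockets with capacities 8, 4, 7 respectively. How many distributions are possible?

6

Without the upper bounds there are C(19,2) = 171 ways to split 17 among 3 pockets.
Subtract solutions that violate a single cap (substitute x_i' = x_i − (cap_i+1)): x_1 ≥ 9 gives C(10,2) = 45; x_2 ≥ 5 gives C(14,2) = 91; x_3 ≥ 8 gives C(11,2) = 55. Together 191.
Add back pairs where two caps are both exceeded: 10 + 1 + 15 = 26.
By inclusion–exclusion the count is 171 − 191 + 26 = 6.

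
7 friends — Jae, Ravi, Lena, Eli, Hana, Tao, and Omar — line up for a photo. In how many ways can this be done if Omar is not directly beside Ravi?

There are 7! = 5040 arrangements in all. If Omar and Ravi are adjacent, merging them into one block gives 2·(6)! = 1440 arrangements.
So 5040 − 1440 = 3600 arrangements keep them apart.

3600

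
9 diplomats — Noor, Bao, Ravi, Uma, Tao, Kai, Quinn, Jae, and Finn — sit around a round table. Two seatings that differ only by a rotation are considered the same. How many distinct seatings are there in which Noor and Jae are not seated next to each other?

Without the restriction there are (8)! = 40320 seatings.
Those with Noor next to Jae: fuse the pair into one unit and seat 8 units around a circle — 2·(7)! = 10080.
Subtracting, 40320 − 10080 = 30240.

30240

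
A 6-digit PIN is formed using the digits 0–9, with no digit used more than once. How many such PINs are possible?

Choose and order 6 of the 10 symbols: the first digit has 10 options, the next 9, and so on down to 5.
10 × 9 × 8 × 7 × 6 × 5 = 151200.

151200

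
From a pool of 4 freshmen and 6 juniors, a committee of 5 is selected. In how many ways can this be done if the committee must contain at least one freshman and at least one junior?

246

Unrestricted: C(10,5) = 252 ways to pick any 5 of the 10.
Selections missing a whole group: no freshmen → C(6,5) = 6; no juniors → C(4,5) = 0.
Both groups omitted at once is impossible, so 252 − 6 = 246.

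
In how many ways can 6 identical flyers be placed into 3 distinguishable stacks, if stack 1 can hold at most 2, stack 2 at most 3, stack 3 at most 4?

9

Without the upper bounds there are C(8,2) = 28 ways to split 6 among 3 stacks.
Subtract solutions that violate a single cap (substitute x_i' = x_i − (cap_i+1)): x_1 ≥ 3 gives C(5,2) = 10; x_2 ≥ 4 gives C(4,2) = 6; x_3 ≥ 5 gives C(3,2) = 3. Together 19.
No two caps can be exceeded simultaneously, so the pair terms are all 0.
By inclusion–exclusion the count is 28 − 19 + 0 = 9.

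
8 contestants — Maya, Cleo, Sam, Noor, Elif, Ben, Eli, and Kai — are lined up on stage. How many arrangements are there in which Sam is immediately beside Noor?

10080

Treat {Sam, Noor} as a single unit. There are 7 units to order, and the pair itself can be ordered 2 ways.
That gives 2 × 7! = 2 × 5040 = 10080.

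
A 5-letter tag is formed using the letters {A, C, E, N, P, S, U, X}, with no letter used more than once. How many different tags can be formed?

Choose and order 5 of the 8 symbols: the first letter has 8 options, the next 7, and so on down to 4.
That product is 8 × 7 × 6 × 5 × 4 = 6720.

6720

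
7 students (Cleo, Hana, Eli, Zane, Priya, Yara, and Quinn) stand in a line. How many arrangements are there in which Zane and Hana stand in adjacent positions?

1440

Place the 5 others and the Zane-Hana pair as 6 objects in a line; the pair has 2 internal arrangements.
That gives 2 × 6! = 2 × 720 = 1440.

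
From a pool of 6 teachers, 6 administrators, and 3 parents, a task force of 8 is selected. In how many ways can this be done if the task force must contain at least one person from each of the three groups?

5922

With no constraint there are C(15,8) = 6435 possible selections.
Subtract selections that omit an entire group: no teachers → C(9,8) = 9; no administrators → C(9,8) = 9; no parents → C(12,8) = 495.
Add back selections omitting two groups (i.e. drawn from a single group): C(6,8) + C(6,8) + C(3,8) = 0.
By inclusion–exclusion: 6435 − 513 + 0 = 5922.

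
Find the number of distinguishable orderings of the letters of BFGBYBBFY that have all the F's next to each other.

840

Treat the 2 copies of F as a single block. The multiset to arrange is then {FF, B, B, B, B, G, Y, Y}, 8 items in all.
That gives (8)!/(4!·2!) = 840 arrangements.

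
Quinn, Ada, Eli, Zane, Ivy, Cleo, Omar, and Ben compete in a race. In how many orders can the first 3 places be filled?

This is an ordered selection of 3 from 8: P(8,3).
That gives 8 × 7 × 6 = 336.

336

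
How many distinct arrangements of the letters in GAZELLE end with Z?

180

With the last slot taken by Z, it remains to arrange the other 6 letters (GAELLE).
Those 6 letters have E appearing twice and L appearing twice, giving (6)!/(2!·2!) = 180.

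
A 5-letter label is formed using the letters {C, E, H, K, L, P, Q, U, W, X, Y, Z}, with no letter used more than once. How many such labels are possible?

This is a permutation of 5 out of 12: P(12,5) = 12!/7!.
12 × 11 × 10 × 9 × 8 = 95040.

95040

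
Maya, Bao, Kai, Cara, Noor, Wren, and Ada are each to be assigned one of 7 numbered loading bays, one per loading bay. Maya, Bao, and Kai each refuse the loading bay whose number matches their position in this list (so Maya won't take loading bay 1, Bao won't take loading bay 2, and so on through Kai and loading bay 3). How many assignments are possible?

3216

Let Aᵢ (for i ∈ {1, 2, 3}) be the placements that put person i in their forbidden loading bay. Any j of these fix j positions, leaving (7−j)! ways to fill the rest, and there are C(3,j) ways to pick which j.
By inclusion–exclusion, the number of valid placements is Σ_{j=0}^{3} (−1)^j C(3,j)·(7−j)!.
Computing: 5040 − 2160 + 360 − 24 = 3216.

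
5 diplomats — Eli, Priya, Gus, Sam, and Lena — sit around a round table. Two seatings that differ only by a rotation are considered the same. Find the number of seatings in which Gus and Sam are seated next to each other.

12

Glue Gus and Sam into a block (2 internal orders). Seating 4 units around a circle gives (3)! arrangements.
So 2 × (3)! = 2 × 6 = 12.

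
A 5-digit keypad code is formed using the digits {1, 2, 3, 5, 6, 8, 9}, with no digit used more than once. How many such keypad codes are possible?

With no repetition, fill the 5 digits in order: 7 choices, then 6, down to 3.
That product is 7 × 6 × 5 × 4 × 3 = 2520.

2520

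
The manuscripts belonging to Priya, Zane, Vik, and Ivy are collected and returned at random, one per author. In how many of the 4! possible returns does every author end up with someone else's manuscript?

Let Aᵢ be the assignments in which author i gets their own manuscript. We want the size of the complement of A₁∪…∪A_4.
By inclusion–exclusion this is Σ_{j=0}^{4} (−1)^j C(4,j)·(4−j)!.
Computing: 24 − 24 + 12 − 4 + 1 = 9.

9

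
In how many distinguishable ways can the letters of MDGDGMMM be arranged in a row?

The 8 letters of MDGDGMMM have repeats: D appearing twice, G appearing twice, and M appearing 4 times.
The number of distinct arrangements is 8!/(4!·2!·2!) = 40320/96 = 420.

420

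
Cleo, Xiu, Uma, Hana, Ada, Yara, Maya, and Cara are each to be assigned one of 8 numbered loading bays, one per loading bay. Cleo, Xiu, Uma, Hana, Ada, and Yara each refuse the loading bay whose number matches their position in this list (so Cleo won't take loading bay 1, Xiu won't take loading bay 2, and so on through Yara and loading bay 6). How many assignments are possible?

Let Aᵢ (for 1 ≤ i ≤ 6) be the placements that put person i in their forbidden loading bay. Any j of these fix j positions, leaving (8−j)! ways to fill the rest, and there are C(6,j) ways to pick which j.
By inclusion–exclusion, the number of valid placements is Σ_{j=0}^{6} (−1)^j C(6,j)·(8−j)!.
Computing: 40320 − 30240 + 10800 − 2400 + 360 − 36 + 2 = 18806.

18806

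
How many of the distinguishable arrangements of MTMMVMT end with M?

60

Fix M in the last position and arrange the remaining 6 letters.
Those 6 letters have M appearing 3 times and T appearing twice, giving (6)!/(3!·2!) = 60.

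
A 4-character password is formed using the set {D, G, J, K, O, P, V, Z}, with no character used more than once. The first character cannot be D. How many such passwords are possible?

1470

The first character has 8−1 = 7 choices (anything except D).
The remaining 3 characters are filled from the other 7 symbols without repetition: 7 × 6 × 5 = 210.
Total: 7 × 210 = 1470.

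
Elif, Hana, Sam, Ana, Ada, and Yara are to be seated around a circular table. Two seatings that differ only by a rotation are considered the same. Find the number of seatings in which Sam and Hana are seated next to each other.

Glue Sam and Hana into a block (2 internal orders). Seating 5 units around a circle gives (4)! arrangements.
So 2 × (4)! = 2 × 24 = 48.

48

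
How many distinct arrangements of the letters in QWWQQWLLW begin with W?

Fix W in the first position and arrange the remaining 8 letters.
Those 8 letters have L appearing twice, Q appearing 3 times, and W appearing 3 times, giving (8)!/(3!·3!·2!) = 560.

560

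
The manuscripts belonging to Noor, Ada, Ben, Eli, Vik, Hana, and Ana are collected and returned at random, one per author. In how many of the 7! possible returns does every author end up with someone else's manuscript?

Count assignments avoiding every fixed point. For any j of the 7 authors fixed to their own manuscript, the other 7−j can be arranged in (7−j)! ways.
By inclusion–exclusion this is Σ_{j=0}^{7} (−1)^j C(7,j)·(7−j)!.
Computing: 5040 − 5040 + 2520 − 840 + 210 − 42 + 7 − 1 = 1854.

1854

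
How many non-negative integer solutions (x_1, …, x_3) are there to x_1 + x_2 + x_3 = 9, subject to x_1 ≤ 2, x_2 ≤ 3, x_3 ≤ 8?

11

Ignoring the caps, the number of non-negative solutions to x_1+…+x_3 = 9 is C(11,2) = 55.
Subtract solutions that violate a single cap (substitute x_i' = x_i − (cap_i+1)): x_1 ≥ 3 gives C(8,2) = 28; x_2 ≥ 4 gives C(7,2) = 21; x_3 ≥ 9 gives C(2,2) = 1. Together 50.
Add back pairs where two caps are both exceeded: 6 + 0 + 0 = 6.
By inclusion–exclusion the count is 55 − 50 + 6 = 11.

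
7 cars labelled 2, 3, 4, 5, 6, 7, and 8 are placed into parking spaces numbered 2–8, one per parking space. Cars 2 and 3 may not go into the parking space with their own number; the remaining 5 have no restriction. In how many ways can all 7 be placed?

3720

Let Aᵢ (for i ∈ {2, 3}) be the placements that put car i in its forbidden parking space. Any j of these fix j positions, leaving (7−j)! ways to fill the rest, and there are C(2,j) ways to pick which j.
By inclusion–exclusion, the number of valid placements is Σ_{j=0}^{2} (−1)^j C(2,j)·(7−j)!.
Computing: 5040 − 1440 + 120 = 3720.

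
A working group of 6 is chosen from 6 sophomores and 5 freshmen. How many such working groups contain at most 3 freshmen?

Split by how many freshmen are chosen (0 through 3).
Sum: C(5,0)·C(6,6) + C(5,1)·C(6,5) + C(5,2)·C(6,4) + C(5,3)·C(6,3) = 1 + 30 + 150 + 200 = 381.

381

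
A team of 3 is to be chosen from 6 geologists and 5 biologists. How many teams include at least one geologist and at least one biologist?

135

Total 3-person selections from all 11: C(11,3) = 165.
Selections missing a whole group: no geologists → C(5,3) = 10; no biologists → C(6,3) = 20.
Both groups omitted at once is impossible, so 165 − 30 = 135.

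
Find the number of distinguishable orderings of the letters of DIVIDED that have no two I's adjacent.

300

There are 7!/(3!·2!) = 420 arrangements of DIVIDED in total.
If the two I's are adjacent, glue them into one block, leaving 6 items to arrange: (6)!/(3!) = 120 ways.
Hence 420 − 120 = 300.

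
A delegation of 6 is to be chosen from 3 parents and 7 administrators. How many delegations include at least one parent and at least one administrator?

With no constraint there are C(10,6) = 210 possible selections.
Selections missing a whole group: no parents → C(7,6) = 7; no administrators → C(3,6) = 0.
Both groups omitted at once is impossible, so 210 − 7 = 203.

203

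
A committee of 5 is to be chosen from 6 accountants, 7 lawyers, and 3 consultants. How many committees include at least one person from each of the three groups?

2730

Unrestricted: C(16,5) = 4368 ways to pick any 5 of the 16.
Selections missing a whole group: no accountants → C(10,5) = 252; no lawyers → C(9,5) = 126; no consultants → C(13,5) = 1287.
Add back selections omitting two groups (i.e. drawn from a single group): C(6,5) + C(7,5) + C(3,5) = 27.
By inclusion–exclusion: 4368 − 1665 + 27 = 2730.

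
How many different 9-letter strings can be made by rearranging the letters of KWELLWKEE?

7560

Letter multiplicities in KWELLWKEE: E×3, K×2, L×2, W×2.
Dividing 9! = 362880 by 3!·2!·2!·2! = 48 for the repeated letters gives 7560.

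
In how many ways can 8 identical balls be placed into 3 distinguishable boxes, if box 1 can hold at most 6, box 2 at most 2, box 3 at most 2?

Ignoring the caps, the number of non-negative solutions to x_1+…+x_3 = 8 is C(10,2) = 45.
Subtract solutions that violate a single cap (substitute x_i' = x_i − (cap_i+1)): x_1 ≥ 7 gives C(3,2) = 3; x_2 ≥ 3 gives C(7,2) = 21; x_3 ≥ 3 gives C(7,2) = 21. Together 45.
Add back pairs where two caps are both exceeded: 0 + 0 + 6 = 6.
By inclusion–exclusion the count is 45 − 45 + 6 = 6.

6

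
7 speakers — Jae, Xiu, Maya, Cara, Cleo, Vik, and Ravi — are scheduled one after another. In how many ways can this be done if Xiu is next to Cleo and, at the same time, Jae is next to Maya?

480

Treat {Xiu,Cleo} as one block (2 orders) and {Jae,Maya} as another (2 orders).
That leaves 5 units to arrange: 2 × 2 × 5! = 4 × 120 = 480.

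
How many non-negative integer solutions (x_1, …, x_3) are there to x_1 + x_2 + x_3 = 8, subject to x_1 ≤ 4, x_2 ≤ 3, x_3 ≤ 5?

Ignoring the caps, the number of non-negative solutions to x_1+…+x_3 = 8 is C(10,2) = 45.
Subtract solutions that violate a single cap (substitute x_i' = x_i − (cap_i+1)): x_1 ≥ 5 gives C(5,2) = 10; x_2 ≥ 4 gives C(6,2) = 15; x_3 ≥ 6 gives C(4,2) = 6. Together 31.
No two caps can be exceeded simultaneously, so the pair terms are all 0.
By inclusion–exclusion the count is 45 − 31 + 0 = 14.

14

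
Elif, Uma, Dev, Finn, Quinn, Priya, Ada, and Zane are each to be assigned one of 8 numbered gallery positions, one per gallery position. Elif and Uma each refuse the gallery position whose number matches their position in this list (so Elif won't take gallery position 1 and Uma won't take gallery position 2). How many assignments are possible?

30960

Let Aᵢ (for i ∈ {1, 2}) be the placements that put person i in their forbidden gallery position. Any j of these fix j positions, leaving (8−j)! ways to fill the rest, and there are C(2,j) ways to pick which j.
By inclusion–exclusion, the number of valid placements is Σ_{j=0}^{2} (−1)^j C(2,j)·(8−j)!.
Computing: 40320 − 10080 + 720 = 30960.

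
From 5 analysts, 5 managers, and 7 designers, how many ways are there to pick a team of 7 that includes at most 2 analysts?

Split by how many analysts are chosen (0 through 2).
Sum: C(5,0)·C(12,7) + C(5,1)·C(12,6) + C(5,2)·C(12,5) = 792 + 4620 + 7920 = 13332.

13332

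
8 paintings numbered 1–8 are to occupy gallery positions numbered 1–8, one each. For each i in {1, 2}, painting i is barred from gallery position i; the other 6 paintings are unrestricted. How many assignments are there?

30960

Let Aᵢ (for i ∈ {1, 2}) be the placements that put painting i in its forbidden gallery position. Any j of these fix j positions, leaving (8−j)! ways to fill the rest, and there are C(2,j) ways to pick which j.
By inclusion–exclusion, the number of valid placements is Σ_{j=0}^{2} (−1)^j C(2,j)·(8−j)!.
Computing: 40320 − 10080 + 720 = 30960.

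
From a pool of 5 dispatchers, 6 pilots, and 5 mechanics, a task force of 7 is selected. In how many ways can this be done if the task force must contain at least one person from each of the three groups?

10660

With no constraint there are C(16,7) = 11440 possible selections.
Subtract selections that omit an entire group: no dispatchers → C(11,7) = 330; no pilots → C(10,7) = 120; no mechanics → C(11,7) = 330.
Add back selections omitting two groups (i.e. drawn from a single group): C(5,7) + C(6,7) + C(5,7) = 0.
By inclusion–exclusion: 11440 − 780 + 0 = 10660.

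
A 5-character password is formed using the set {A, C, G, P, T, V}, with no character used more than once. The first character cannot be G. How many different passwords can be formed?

The first character has 6−1 = 5 choices (anything except G).
The remaining 4 characters are filled from the other 5 symbols without repetition: 5 × 4 × 3 × 2 = 120.
Total: 5 × 120 = 600.

600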